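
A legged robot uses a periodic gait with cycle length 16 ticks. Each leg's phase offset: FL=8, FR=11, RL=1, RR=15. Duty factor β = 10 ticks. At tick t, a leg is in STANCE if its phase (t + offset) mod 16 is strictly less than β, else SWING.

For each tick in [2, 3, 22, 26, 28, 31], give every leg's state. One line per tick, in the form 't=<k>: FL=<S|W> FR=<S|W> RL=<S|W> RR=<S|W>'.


t=2: FL=W FR=W RL=S RR=S
t=3: FL=W FR=W RL=S RR=S
t=22: FL=W FR=S RL=S RR=S
t=26: FL=S FR=S RL=W RR=S
t=28: FL=S FR=S RL=W RR=W
t=31: FL=S FR=W RL=S RR=W

t=2: phase=(10,13,3,1) vs β=10 → FL=W FR=W RL=S RR=S
t=3: phase=(11,14,4,2) vs β=10 → FL=W FR=W RL=S RR=S
t=22: phase=(14,1,7,5) vs β=10 → FL=W FR=S RL=S RR=S
t=26: phase=(2,5,11,9) vs β=10 → FL=S FR=S RL=W RR=S
t=28: phase=(4,7,13,11) vs β=10 → FL=S FR=S RL=W RR=W
t=31: phase=(7,10,0,14) vs β=10 → FL=S FR=W RL=S RR=W


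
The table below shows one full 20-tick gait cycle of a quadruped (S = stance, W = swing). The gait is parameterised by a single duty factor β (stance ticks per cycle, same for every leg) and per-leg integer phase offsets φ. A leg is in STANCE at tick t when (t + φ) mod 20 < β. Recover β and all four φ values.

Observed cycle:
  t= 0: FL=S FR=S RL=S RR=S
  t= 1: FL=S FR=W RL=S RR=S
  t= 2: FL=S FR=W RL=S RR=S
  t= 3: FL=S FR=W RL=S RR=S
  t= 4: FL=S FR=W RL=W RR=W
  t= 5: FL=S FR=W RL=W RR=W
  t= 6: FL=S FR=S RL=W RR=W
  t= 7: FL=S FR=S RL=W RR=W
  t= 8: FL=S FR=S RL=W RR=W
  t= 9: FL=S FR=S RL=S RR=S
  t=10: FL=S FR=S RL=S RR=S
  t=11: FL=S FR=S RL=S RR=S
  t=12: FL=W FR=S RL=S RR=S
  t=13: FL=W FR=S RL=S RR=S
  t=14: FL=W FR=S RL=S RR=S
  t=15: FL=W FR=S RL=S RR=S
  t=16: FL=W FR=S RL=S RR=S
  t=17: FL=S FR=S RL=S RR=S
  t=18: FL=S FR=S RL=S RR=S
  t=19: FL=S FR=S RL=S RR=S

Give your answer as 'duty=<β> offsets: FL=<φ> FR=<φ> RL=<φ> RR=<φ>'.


duty β = stance ticks per leg = 15
FL: stance ticks = 15; W→S at t=17 → φ=3
FR: stance ticks = 15; W→S at t=6 → φ=14
RL: stance ticks = 15; W→S at t=9 → φ=11
RR: stance ticks = 15; W→S at t=9 → φ=11

duty=15 offsets: FL=3 FR=14 RL=11 RR=11


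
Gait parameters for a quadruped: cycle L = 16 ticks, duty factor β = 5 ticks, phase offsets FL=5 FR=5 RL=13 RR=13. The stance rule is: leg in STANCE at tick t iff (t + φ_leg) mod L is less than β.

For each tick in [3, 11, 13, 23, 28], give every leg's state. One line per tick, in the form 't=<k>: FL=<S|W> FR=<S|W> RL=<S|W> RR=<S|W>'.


t=3: phase=(8,8,0,0) vs β=5 → FL=W FR=W RL=S RR=S
t=11: phase=(0,0,8,8) vs β=5 → FL=S FR=S RL=W RR=W
t=13: phase=(2,2,10,10) vs β=5 → FL=S FR=S RL=W RR=W
t=23: phase=(12,12,4,4) vs β=5 → FL=W FR=W RL=S RR=S
t=28: phase=(1,1,9,9) vs β=5 → FL=S FR=S RL=W RR=W

t=3: FL=W FR=W RL=S RR=S
t=11: FL=S FR=S RL=W RR=W
t=13: FL=S FR=S RL=W RR=W
t=23: FL=W FR=W RL=S RR=S
t=28: FL=S FR=S RL=W RR=W


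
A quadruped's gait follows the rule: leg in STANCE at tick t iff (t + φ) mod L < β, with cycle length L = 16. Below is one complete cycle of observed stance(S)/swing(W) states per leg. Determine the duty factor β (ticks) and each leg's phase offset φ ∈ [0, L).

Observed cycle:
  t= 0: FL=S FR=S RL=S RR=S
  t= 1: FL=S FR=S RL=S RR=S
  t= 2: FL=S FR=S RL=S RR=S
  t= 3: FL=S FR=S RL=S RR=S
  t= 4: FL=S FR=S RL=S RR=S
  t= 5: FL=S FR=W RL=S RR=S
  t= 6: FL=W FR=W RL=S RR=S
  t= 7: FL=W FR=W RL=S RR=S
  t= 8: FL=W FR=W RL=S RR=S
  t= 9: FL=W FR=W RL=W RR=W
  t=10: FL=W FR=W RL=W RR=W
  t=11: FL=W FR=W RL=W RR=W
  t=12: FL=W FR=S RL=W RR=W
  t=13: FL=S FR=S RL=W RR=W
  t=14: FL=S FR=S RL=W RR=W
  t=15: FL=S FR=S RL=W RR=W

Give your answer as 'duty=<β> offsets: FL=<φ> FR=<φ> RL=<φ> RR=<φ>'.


duty=9 offsets: FL=3 FR=4 RL=0 RR=0

duty β = stance ticks per leg = 9
FL: stance ticks = 9; W→S at t=13 → φ=3
FR: stance ticks = 9; W→S at t=12 → φ=4
RL: stance ticks = 9; W→S at t=0 → φ=0
RR: stance ticks = 9; W→S at t=0 → φ=0


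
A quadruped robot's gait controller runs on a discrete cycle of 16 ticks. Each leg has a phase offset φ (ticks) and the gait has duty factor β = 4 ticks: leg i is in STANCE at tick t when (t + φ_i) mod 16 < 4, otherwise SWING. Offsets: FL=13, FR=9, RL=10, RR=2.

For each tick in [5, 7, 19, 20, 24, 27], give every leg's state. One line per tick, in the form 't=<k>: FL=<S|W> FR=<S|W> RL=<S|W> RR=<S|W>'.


t=5: phase=(2,14,15,7) vs β=4 → FL=S FR=W RL=W RR=W
t=7: phase=(4,0,1,9) vs β=4 → FL=W FR=S RL=S RR=W
t=19: phase=(0,12,13,5) vs β=4 → FL=S FR=W RL=W RR=W
t=20: phase=(1,13,14,6) vs β=4 → FL=S FR=W RL=W RR=W
t=24: phase=(5,1,2,10) vs β=4 → FL=W FR=S RL=S RR=W
t=27: phase=(8,4,5,13) vs β=4 → FL=W FR=W RL=W RR=W

t=5: FL=S FR=W RL=W RR=W
t=7: FL=W FR=S RL=S RR=W
t=19: FL=S FR=W RL=W RR=W
t=20: FL=S FR=W RL=W RR=W
t=24: FL=W FR=S RL=S RR=W
t=27: FL=W FR=W RL=W RR=W


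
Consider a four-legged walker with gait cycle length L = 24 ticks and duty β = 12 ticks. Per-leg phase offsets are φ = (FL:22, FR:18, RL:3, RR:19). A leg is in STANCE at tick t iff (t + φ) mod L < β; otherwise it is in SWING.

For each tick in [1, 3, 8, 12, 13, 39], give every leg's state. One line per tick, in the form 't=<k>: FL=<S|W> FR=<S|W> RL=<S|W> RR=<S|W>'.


t=1: FL=W FR=W RL=S RR=W
t=3: FL=S FR=W RL=S RR=W
t=8: FL=S FR=S RL=S RR=S
t=12: FL=S FR=S RL=W RR=S
t=13: FL=S FR=S RL=W RR=S
t=39: FL=W FR=S RL=W RR=S

t=1: phase=(23,19,4,20) vs β=12 → FL=W FR=W RL=S RR=W
t=3: phase=(1,21,6,22) vs β=12 → FL=S FR=W RL=S RR=W
t=8: phase=(6,2,11,3) vs β=12 → FL=S FR=S RL=S RR=S
t=12: phase=(10,6,15,7) vs β=12 → FL=S FR=S RL=W RR=S
t=13: phase=(11,7,16,8) vs β=12 → FL=S FR=S RL=W RR=S
t=39: phase=(13,9,18,10) vs β=12 → FL=W FR=S RL=W RR=S


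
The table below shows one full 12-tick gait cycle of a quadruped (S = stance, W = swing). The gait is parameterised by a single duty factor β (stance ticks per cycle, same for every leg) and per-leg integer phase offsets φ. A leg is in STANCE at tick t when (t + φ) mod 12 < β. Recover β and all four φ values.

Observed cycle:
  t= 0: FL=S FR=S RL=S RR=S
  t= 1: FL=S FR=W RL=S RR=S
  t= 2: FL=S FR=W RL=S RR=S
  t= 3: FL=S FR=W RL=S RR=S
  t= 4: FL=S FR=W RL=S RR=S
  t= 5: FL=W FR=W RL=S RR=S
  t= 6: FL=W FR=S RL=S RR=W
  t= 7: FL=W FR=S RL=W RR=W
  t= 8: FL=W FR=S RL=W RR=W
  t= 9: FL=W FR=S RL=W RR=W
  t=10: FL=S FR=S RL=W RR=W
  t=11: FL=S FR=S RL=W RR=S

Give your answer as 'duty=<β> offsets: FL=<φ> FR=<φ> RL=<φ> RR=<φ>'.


duty=7 offsets: FL=2 FR=6 RL=0 RR=1

duty β = stance ticks per leg = 7
FL: stance ticks = 7; W→S at t=10 → φ=2
FR: stance ticks = 7; W→S at t=6 → φ=6
RL: stance ticks = 7; W→S at t=0 → φ=0
RR: stance ticks = 7; W→S at t=11 → φ=1


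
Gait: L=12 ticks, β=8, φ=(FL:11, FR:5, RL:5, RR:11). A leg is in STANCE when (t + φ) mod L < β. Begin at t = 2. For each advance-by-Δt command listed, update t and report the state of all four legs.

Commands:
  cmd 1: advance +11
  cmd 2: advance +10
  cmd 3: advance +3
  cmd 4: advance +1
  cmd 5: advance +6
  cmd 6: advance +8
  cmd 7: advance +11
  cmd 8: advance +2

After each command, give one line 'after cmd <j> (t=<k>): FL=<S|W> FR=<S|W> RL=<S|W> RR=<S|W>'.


start t=2: FL=S FR=S RL=S RR=S
cmd 1: advance +11 → t=13, phase=(0,6,6,0) → FL=S FR=S RL=S RR=S
cmd 2: advance +10 → t=23, phase=(10,4,4,10) → FL=W FR=S RL=S RR=W
cmd 3: advance +3 → t=26, phase=(1,7,7,1) → FL=S FR=S RL=S RR=S
cmd 4: advance +1 → t=27, phase=(2,8,8,2) → FL=S FR=W RL=W RR=S
cmd 5: advance +6 → t=33, phase=(8,2,2,8) → FL=W FR=S RL=S RR=W
cmd 6: advance +8 → t=41, phase=(4,10,10,4) → FL=S FR=W RL=W RR=S
cmd 7: advance +11 → t=52, phase=(3,9,9,3) → FL=S FR=W RL=W RR=S
cmd 8: advance +2 → t=54, phase=(5,11,11,5) → FL=S FR=W RL=W RR=S

after cmd 1 (t=13): FL=S FR=S RL=S RR=S
after cmd 2 (t=23): FL=W FR=S RL=S RR=W
after cmd 3 (t=26): FL=S FR=S RL=S RR=S
after cmd 4 (t=27): FL=S FR=W RL=W RR=S
after cmd 5 (t=33): FL=W FR=S RL=S RR=W
after cmd 6 (t=41): FL=S FR=W RL=W RR=S
after cmd 7 (t=52): FL=S FR=W RL=W RR=S
after cmd 8 (t=54): FL=S FR=W RL=W RR=S


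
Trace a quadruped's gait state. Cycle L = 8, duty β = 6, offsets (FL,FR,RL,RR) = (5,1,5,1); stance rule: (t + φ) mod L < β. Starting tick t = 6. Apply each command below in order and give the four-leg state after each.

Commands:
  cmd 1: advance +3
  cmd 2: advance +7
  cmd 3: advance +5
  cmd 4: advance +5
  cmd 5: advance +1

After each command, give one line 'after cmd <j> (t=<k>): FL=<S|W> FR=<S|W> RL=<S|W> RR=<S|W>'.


after cmd 1 (t=9): FL=W FR=S RL=W RR=S
after cmd 2 (t=16): FL=S FR=S RL=S RR=S
after cmd 3 (t=21): FL=S FR=W RL=S RR=W
after cmd 4 (t=26): FL=W FR=S RL=W RR=S
after cmd 5 (t=27): FL=S FR=S RL=S RR=S

start t=6: FL=S FR=W RL=S RR=W
cmd 1: advance +3 → t=9, phase=(6,2,6,2) → FL=W FR=S RL=W RR=S
cmd 2: advance +7 → t=16, phase=(5,1,5,1) → FL=S FR=S RL=S RR=S
cmd 3: advance +5 → t=21, phase=(2,6,2,6) → FL=S FR=W RL=S RR=W
cmd 4: advance +5 → t=26, phase=(7,3,7,3) → FL=W FR=S RL=W RR=S
cmd 5: advance +1 → t=27, phase=(0,4,0,4) → FL=S FR=S RL=S RR=S


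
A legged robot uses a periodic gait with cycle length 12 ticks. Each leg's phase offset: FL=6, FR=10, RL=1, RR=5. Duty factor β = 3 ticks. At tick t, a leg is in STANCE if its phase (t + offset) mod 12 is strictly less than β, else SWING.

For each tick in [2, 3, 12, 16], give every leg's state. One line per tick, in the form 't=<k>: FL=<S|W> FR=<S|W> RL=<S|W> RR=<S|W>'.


t=2: phase=(8,0,3,7) vs β=3 → FL=W FR=S RL=W RR=W
t=3: phase=(9,1,4,8) vs β=3 → FL=W FR=S RL=W RR=W
t=12: phase=(6,10,1,5) vs β=3 → FL=W FR=W RL=S RR=W
t=16: phase=(10,2,5,9) vs β=3 → FL=W FR=S RL=W RR=W

t=2: FL=W FR=S RL=W RR=W
t=3: FL=W FR=S RL=W RR=W
t=12: FL=W FR=W RL=S RR=W
t=16: FL=W FR=S RL=W RR=W


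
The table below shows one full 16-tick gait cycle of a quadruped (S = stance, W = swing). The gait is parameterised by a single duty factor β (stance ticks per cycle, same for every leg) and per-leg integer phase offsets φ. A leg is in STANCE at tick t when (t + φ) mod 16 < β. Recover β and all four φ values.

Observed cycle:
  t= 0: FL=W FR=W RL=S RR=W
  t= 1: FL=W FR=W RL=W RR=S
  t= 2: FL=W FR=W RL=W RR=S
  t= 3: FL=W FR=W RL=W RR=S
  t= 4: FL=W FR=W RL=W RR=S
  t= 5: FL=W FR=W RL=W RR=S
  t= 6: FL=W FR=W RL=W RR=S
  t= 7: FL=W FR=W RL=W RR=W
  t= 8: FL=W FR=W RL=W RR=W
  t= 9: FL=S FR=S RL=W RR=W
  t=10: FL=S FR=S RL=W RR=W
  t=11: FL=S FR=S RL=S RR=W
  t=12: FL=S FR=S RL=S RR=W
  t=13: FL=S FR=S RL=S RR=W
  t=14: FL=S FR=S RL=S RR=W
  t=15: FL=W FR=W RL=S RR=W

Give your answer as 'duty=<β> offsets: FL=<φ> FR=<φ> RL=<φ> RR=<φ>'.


duty β = stance ticks per leg = 6
FL: stance ticks = 6; W→S at t=9 → φ=7
FR: stance ticks = 6; W→S at t=9 → φ=7
RL: stance ticks = 6; W→S at t=11 → φ=5
RR: stance ticks = 6; W→S at t=1 → φ=15

duty=6 offsets: FL=7 FR=7 RL=5 RR=15


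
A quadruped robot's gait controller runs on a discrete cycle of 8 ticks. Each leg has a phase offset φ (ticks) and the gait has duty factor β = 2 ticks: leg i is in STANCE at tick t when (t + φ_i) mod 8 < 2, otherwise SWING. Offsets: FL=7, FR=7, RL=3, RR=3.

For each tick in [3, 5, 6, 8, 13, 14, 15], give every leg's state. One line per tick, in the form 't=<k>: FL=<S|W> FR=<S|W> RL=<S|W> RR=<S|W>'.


t=3: FL=W FR=W RL=W RR=W
t=5: FL=W FR=W RL=S RR=S
t=6: FL=W FR=W RL=S RR=S
t=8: FL=W FR=W RL=W RR=W
t=13: FL=W FR=W RL=S RR=S
t=14: FL=W FR=W RL=S RR=S
t=15: FL=W FR=W RL=W RR=W

t=3: phase=(2,2,6,6) vs β=2 → FL=W FR=W RL=W RR=W
t=5: phase=(4,4,0,0) vs β=2 → FL=W FR=W RL=S RR=S
t=6: phase=(5,5,1,1) vs β=2 → FL=W FR=W RL=S RR=S
t=8: phase=(7,7,3,3) vs β=2 → FL=W FR=W RL=W RR=W
t=13: phase=(4,4,0,0) vs β=2 → FL=W FR=W RL=S RR=S
t=14: phase=(5,5,1,1) vs β=2 → FL=W FR=W RL=S RR=S
t=15: phase=(6,6,2,2) vs β=2 → FL=W FR=W RL=W RR=W


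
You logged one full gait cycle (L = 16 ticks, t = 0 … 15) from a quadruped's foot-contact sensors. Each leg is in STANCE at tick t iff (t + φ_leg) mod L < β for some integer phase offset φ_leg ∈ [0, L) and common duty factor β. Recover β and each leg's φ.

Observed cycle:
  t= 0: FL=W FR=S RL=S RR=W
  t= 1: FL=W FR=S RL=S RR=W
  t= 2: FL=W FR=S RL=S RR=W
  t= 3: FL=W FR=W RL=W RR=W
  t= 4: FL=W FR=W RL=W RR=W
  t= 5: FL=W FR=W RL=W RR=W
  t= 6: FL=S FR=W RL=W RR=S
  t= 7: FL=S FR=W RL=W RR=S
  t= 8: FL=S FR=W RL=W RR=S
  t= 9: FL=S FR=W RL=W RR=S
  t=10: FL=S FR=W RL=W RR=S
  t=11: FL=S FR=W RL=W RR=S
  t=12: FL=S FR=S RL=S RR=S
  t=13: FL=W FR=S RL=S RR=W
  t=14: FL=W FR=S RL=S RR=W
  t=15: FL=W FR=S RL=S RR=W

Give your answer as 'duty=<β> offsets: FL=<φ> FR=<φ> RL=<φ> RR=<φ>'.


duty β = stance ticks per leg = 7
FL: stance ticks = 7; W→S at t=6 → φ=10
FR: stance ticks = 7; W→S at t=12 → φ=4
RL: stance ticks = 7; W→S at t=12 → φ=4
RR: stance ticks = 7; W→S at t=6 → φ=10

duty=7 offsets: FL=10 FR=4 RL=4 RR=10


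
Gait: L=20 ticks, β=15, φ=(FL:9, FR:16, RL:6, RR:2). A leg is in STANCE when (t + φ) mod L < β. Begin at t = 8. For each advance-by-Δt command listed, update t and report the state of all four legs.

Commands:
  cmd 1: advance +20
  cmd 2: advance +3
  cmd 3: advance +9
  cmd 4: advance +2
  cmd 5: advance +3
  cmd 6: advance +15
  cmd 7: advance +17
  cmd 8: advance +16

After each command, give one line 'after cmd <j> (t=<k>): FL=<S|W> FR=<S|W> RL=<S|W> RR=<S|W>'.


start t=8: FL=W FR=S RL=S RR=S
cmd 1: advance +20 → t=28, phase=(17,4,14,10) → FL=W FR=S RL=S RR=S
cmd 2: advance +3 → t=31, phase=(0,7,17,13) → FL=S FR=S RL=W RR=S
cmd 3: advance +9 → t=40, phase=(9,16,6,2) → FL=S FR=W RL=S RR=S
cmd 4: advance +2 → t=42, phase=(11,18,8,4) → FL=S FR=W RL=S RR=S
cmd 5: advance +3 → t=45, phase=(14,1,11,7) → FL=S FR=S RL=S RR=S
cmd 6: advance +15 → t=60, phase=(9,16,6,2) → FL=S FR=W RL=S RR=S
cmd 7: advance +17 → t=77, phase=(6,13,3,19) → FL=S FR=S RL=S RR=W
cmd 8: advance +16 → t=93, phase=(2,9,19,15) → FL=S FR=S RL=W RR=W

after cmd 1 (t=28): FL=W FR=S RL=S RR=S
after cmd 2 (t=31): FL=S FR=S RL=W RR=S
after cmd 3 (t=40): FL=S FR=W RL=S RR=S
after cmd 4 (t=42): FL=S FR=W RL=S RR=S
after cmd 5 (t=45): FL=S FR=S RL=S RR=S
after cmd 6 (t=60): FL=S FR=W RL=S RR=S
after cmd 7 (t=77): FL=S FR=S RL=S RR=W
after cmd 8 (t=93): FL=S FR=S RL=W RR=W


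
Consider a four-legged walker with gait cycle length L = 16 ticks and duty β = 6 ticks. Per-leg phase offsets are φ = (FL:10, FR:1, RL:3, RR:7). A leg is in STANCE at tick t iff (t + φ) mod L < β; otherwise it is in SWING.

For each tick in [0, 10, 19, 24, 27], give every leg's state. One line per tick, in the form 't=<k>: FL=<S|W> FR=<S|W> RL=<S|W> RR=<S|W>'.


t=0: FL=W FR=S RL=S RR=W
t=10: FL=S FR=W RL=W RR=S
t=19: FL=W FR=S RL=W RR=W
t=24: FL=S FR=W RL=W RR=W
t=27: FL=S FR=W RL=W RR=S

t=0: phase=(10,1,3,7) vs β=6 → FL=W FR=S RL=S RR=W
t=10: phase=(4,11,13,1) vs β=6 → FL=S FR=W RL=W RR=S
t=19: phase=(13,4,6,10) vs β=6 → FL=W FR=S RL=W RR=W
t=24: phase=(2,9,11,15) vs β=6 → FL=S FR=W RL=W RR=W
t=27: phase=(5,12,14,2) vs β=6 → FL=S FR=W RL=W RR=S


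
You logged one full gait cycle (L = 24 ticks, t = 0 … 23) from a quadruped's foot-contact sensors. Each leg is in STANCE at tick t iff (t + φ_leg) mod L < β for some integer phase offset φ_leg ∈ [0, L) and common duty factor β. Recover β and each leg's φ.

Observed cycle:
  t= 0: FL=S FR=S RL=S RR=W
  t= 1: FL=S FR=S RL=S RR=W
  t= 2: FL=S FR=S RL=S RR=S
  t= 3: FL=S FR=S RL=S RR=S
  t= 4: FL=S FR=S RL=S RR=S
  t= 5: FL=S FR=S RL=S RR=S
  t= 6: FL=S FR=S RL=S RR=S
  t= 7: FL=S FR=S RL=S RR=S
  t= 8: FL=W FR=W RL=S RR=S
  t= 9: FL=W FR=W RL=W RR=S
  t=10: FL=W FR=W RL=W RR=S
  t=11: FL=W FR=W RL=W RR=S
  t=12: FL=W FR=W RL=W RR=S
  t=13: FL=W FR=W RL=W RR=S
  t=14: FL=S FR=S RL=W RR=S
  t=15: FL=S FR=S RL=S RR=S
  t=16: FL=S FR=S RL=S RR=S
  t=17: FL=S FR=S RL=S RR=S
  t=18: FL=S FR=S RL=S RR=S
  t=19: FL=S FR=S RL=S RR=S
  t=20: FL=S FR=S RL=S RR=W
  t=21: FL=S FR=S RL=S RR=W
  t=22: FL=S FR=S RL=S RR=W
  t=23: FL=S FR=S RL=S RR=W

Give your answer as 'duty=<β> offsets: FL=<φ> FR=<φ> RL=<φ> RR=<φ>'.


duty=18 offsets: FL=10 FR=10 RL=9 RR=22

duty β = stance ticks per leg = 18
FL: stance ticks = 18; W→S at t=14 → φ=10
FR: stance ticks = 18; W→S at t=14 → φ=10
RL: stance ticks = 18; W→S at t=15 → φ=9
RR: stance ticks = 18; W→S at t=2 → φ=22


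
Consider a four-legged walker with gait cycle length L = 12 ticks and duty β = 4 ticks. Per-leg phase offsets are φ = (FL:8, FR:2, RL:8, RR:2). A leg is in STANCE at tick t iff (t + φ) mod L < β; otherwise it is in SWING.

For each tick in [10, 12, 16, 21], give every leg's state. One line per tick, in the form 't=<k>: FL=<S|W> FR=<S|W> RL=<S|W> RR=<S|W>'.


t=10: phase=(6,0,6,0) vs β=4 → FL=W FR=S RL=W RR=S
t=12: phase=(8,2,8,2) vs β=4 → FL=W FR=S RL=W RR=S
t=16: phase=(0,6,0,6) vs β=4 → FL=S FR=W RL=S RR=W
t=21: phase=(5,11,5,11) vs β=4 → FL=W FR=W RL=W RR=W

t=10: FL=W FR=S RL=W RR=S
t=12: FL=W FR=S RL=W RR=S
t=16: FL=S FR=W RL=S RR=W
t=21: FL=W FR=W RL=W RR=W


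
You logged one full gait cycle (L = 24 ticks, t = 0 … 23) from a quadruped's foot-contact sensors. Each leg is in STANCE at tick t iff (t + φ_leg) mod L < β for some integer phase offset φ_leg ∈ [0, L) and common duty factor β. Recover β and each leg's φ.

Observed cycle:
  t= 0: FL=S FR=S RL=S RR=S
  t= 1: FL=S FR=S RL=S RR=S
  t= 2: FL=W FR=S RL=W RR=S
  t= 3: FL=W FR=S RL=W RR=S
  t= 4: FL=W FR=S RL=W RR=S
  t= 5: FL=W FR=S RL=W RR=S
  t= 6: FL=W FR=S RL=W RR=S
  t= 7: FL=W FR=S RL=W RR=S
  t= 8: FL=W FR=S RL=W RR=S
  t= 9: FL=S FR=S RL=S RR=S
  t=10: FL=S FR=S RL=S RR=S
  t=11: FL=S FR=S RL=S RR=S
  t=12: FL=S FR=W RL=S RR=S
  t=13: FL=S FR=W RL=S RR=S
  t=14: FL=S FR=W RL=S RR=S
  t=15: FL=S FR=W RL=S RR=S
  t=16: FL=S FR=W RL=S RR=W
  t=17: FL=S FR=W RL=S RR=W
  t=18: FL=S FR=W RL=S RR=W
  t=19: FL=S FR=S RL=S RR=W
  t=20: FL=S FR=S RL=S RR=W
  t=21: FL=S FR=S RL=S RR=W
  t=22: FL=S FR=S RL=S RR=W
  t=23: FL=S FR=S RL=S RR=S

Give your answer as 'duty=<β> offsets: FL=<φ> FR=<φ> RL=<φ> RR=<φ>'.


duty β = stance ticks per leg = 17
FL: stance ticks = 17; W→S at t=9 → φ=15
FR: stance ticks = 17; W→S at t=19 → φ=5
RL: stance ticks = 17; W→S at t=9 → φ=15
RR: stance ticks = 17; W→S at t=23 → φ=1

duty=17 offsets: FL=15 FR=5 RL=15 RR=1


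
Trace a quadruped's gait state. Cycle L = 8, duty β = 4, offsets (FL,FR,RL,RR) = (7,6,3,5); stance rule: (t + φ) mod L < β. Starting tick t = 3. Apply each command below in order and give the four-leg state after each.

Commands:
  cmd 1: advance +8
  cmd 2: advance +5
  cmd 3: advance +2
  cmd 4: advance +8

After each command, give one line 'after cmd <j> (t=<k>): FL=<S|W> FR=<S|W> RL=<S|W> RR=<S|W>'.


after cmd 1 (t=11): FL=S FR=S RL=W RR=S
after cmd 2 (t=16): FL=W FR=W RL=S RR=W
after cmd 3 (t=18): FL=S FR=S RL=W RR=W
after cmd 4 (t=26): FL=S FR=S RL=W RR=W

start t=3: FL=S FR=S RL=W RR=S
cmd 1: advance +8 → t=11, phase=(2,1,6,0) → FL=S FR=S RL=W RR=S
cmd 2: advance +5 → t=16, phase=(7,6,3,5) → FL=W FR=W RL=S RR=W
cmd 3: advance +2 → t=18, phase=(1,0,5,7) → FL=S FR=S RL=W RR=W
cmd 4: advance +8 → t=26, phase=(1,0,5,7) → FL=S FR=S RL=W RR=W


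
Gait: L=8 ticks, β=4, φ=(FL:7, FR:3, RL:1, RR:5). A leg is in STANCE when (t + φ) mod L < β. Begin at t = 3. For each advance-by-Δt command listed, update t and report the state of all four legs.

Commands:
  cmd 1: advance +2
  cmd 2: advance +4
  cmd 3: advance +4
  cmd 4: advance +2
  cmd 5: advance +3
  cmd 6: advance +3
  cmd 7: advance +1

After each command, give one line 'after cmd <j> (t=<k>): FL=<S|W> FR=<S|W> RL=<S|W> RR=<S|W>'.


start t=3: FL=S FR=W RL=W RR=S
cmd 1: advance +2 → t=5, phase=(4,0,6,2) → FL=W FR=S RL=W RR=S
cmd 2: advance +4 → t=9, phase=(0,4,2,6) → FL=S FR=W RL=S RR=W
cmd 3: advance +4 → t=13, phase=(4,0,6,2) → FL=W FR=S RL=W RR=S
cmd 4: advance +2 → t=15, phase=(6,2,0,4) → FL=W FR=S RL=S RR=W
cmd 5: advance +3 → t=18, phase=(1,5,3,7) → FL=S FR=W RL=S RR=W
cmd 6: advance +3 → t=21, phase=(4,0,6,2) → FL=W FR=S RL=W RR=S
cmd 7: advance +1 → t=22, phase=(5,1,7,3) → FL=W FR=S RL=W RR=S

after cmd 1 (t=5): FL=W FR=S RL=W RR=S
after cmd 2 (t=9): FL=S FR=W RL=S RR=W
after cmd 3 (t=13): FL=W FR=S RL=W RR=S
after cmd 4 (t=15): FL=W FR=S RL=S RR=W
after cmd 5 (t=18): FL=S FR=W RL=S RR=W
after cmd 6 (t=21): FL=W FR=S RL=W RR=S
after cmd 7 (t=22): FL=W FR=S RL=W RR=S


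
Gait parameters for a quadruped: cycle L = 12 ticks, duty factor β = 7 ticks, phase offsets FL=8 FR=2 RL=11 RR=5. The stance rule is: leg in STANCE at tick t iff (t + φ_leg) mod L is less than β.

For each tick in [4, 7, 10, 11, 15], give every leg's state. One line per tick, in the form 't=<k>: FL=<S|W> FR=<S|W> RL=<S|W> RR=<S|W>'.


t=4: FL=S FR=S RL=S RR=W
t=7: FL=S FR=W RL=S RR=S
t=10: FL=S FR=S RL=W RR=S
t=11: FL=W FR=S RL=W RR=S
t=15: FL=W FR=S RL=S RR=W

t=4: phase=(0,6,3,9) vs β=7 → FL=S FR=S RL=S RR=W
t=7: phase=(3,9,6,0) vs β=7 → FL=S FR=W RL=S RR=S
t=10: phase=(6,0,9,3) vs β=7 → FL=S FR=S RL=W RR=S
t=11: phase=(7,1,10,4) vs β=7 → FL=W FR=S RL=W RR=S
t=15: phase=(11,5,2,8) vs β=7 → FL=W FR=S RL=S RR=W


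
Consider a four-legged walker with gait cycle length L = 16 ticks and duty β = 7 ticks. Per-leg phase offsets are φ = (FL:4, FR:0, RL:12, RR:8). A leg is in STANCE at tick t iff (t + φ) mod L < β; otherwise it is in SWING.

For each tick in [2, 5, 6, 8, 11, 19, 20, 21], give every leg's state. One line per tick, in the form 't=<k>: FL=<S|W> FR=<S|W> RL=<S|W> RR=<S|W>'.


t=2: phase=(6,2,14,10) vs β=7 → FL=S FR=S RL=W RR=W
t=5: phase=(9,5,1,13) vs β=7 → FL=W FR=S RL=S RR=W
t=6: phase=(10,6,2,14) vs β=7 → FL=W FR=S RL=S RR=W
t=8: phase=(12,8,4,0) vs β=7 → FL=W FR=W RL=S RR=S
t=11: phase=(15,11,7,3) vs β=7 → FL=W FR=W RL=W RR=S
t=19: phase=(7,3,15,11) vs β=7 → FL=W FR=S RL=W RR=W
t=20: phase=(8,4,0,12) vs β=7 → FL=W FR=S RL=S RR=W
t=21: phase=(9,5,1,13) vs β=7 → FL=W FR=S RL=S RR=W

t=2: FL=S FR=S RL=W RR=W
t=5: FL=W FR=S RL=S RR=W
t=6: FL=W FR=S RL=S RR=W
t=8: FL=W FR=W RL=S RR=S
t=11: FL=W FR=W RL=W RR=S
t=19: FL=W FR=S RL=W RR=W
t=20: FL=W FR=S RL=S RR=W
t=21: FL=W FR=S RL=S RR=W


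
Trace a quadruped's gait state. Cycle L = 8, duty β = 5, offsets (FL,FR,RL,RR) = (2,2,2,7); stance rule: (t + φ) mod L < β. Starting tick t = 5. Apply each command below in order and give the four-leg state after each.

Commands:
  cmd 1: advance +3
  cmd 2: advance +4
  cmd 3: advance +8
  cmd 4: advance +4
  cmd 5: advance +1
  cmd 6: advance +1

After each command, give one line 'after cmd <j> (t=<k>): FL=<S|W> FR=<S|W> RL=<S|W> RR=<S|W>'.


start t=5: FL=W FR=W RL=W RR=S
cmd 1: advance +3 → t=8, phase=(2,2,2,7) → FL=S FR=S RL=S RR=W
cmd 2: advance +4 → t=12, phase=(6,6,6,3) → FL=W FR=W RL=W RR=S
cmd 3: advance +8 → t=20, phase=(6,6,6,3) → FL=W FR=W RL=W RR=S
cmd 4: advance +4 → t=24, phase=(2,2,2,7) → FL=S FR=S RL=S RR=W
cmd 5: advance +1 → t=25, phase=(3,3,3,0) → FL=S FR=S RL=S RR=S
cmd 6: advance +1 → t=26, phase=(4,4,4,1) → FL=S FR=S RL=S RR=S

after cmd 1 (t=8): FL=S FR=S RL=S RR=W
after cmd 2 (t=12): FL=W FR=W RL=W RR=S
after cmd 3 (t=20): FL=W FR=W RL=W RR=S
after cmd 4 (t=24): FL=S FR=S RL=S RR=W
after cmd 5 (t=25): FL=S FR=S RL=S RR=S
after cmd 6 (t=26): FL=S FR=S RL=S RR=S


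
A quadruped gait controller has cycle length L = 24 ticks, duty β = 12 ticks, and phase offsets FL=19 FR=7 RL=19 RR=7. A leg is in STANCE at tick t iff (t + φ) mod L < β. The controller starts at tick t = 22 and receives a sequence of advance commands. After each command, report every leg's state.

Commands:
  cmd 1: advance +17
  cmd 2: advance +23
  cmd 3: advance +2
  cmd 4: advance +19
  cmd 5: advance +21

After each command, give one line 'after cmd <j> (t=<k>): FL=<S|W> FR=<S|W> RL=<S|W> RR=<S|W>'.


after cmd 1 (t=39): FL=S FR=W RL=S RR=W
after cmd 2 (t=62): FL=S FR=W RL=S RR=W
after cmd 3 (t=64): FL=S FR=W RL=S RR=W
after cmd 4 (t=83): FL=S FR=W RL=S RR=W
after cmd 5 (t=104): FL=S FR=W RL=S RR=W

start t=22: FL=W FR=S RL=W RR=S
cmd 1: advance +17 → t=39, phase=(10,22,10,22) → FL=S FR=W RL=S RR=W
cmd 2: advance +23 → t=62, phase=(9,21,9,21) → FL=S FR=W RL=S RR=W
cmd 3: advance +2 → t=64, phase=(11,23,11,23) → FL=S FR=W RL=S RR=W
cmd 4: advance +19 → t=83, phase=(6,18,6,18) → FL=S FR=W RL=S RR=W
cmd 5: advance +21 → t=104, phase=(3,15,3,15) → FL=S FR=W RL=S RR=W


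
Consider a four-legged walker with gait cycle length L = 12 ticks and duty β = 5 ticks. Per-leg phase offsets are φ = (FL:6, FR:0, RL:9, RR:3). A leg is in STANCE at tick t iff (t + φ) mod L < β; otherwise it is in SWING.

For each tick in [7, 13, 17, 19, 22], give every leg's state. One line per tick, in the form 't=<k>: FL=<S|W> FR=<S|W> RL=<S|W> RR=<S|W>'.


t=7: phase=(1,7,4,10) vs β=5 → FL=S FR=W RL=S RR=W
t=13: phase=(7,1,10,4) vs β=5 → FL=W FR=S RL=W RR=S
t=17: phase=(11,5,2,8) vs β=5 → FL=W FR=W RL=S RR=W
t=19: phase=(1,7,4,10) vs β=5 → FL=S FR=W RL=S RR=W
t=22: phase=(4,10,7,1) vs β=5 → FL=S FR=W RL=W RR=S

t=7: FL=S FR=W RL=S RR=W
t=13: FL=W FR=S RL=W RR=S
t=17: FL=W FR=W RL=S RR=W
t=19: FL=S FR=W RL=S RR=W
t=22: FL=S FR=W RL=W RR=S


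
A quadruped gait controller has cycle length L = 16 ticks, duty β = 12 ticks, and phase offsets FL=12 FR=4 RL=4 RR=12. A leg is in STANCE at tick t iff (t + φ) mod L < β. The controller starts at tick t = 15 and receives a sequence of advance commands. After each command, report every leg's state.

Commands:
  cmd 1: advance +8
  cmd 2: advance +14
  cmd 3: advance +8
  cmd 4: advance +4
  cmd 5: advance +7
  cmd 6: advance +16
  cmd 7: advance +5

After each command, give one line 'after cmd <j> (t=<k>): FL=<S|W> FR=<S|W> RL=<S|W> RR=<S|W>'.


start t=15: FL=S FR=S RL=S RR=S
cmd 1: advance +8 → t=23, phase=(3,11,11,3) → FL=S FR=S RL=S RR=S
cmd 2: advance +14 → t=37, phase=(1,9,9,1) → FL=S FR=S RL=S RR=S
cmd 3: advance +8 → t=45, phase=(9,1,1,9) → FL=S FR=S RL=S RR=S
cmd 4: advance +4 → t=49, phase=(13,5,5,13) → FL=W FR=S RL=S RR=W
cmd 5: advance +7 → t=56, phase=(4,12,12,4) → FL=S FR=W RL=W RR=S
cmd 6: advance +16 → t=72, phase=(4,12,12,4) → FL=S FR=W RL=W RR=S
cmd 7: advance +5 → t=77, phase=(9,1,1,9) → FL=S FR=S RL=S RR=S

after cmd 1 (t=23): FL=S FR=S RL=S RR=S
after cmd 2 (t=37): FL=S FR=S RL=S RR=S
after cmd 3 (t=45): FL=S FR=S RL=S RR=S
after cmd 4 (t=49): FL=W FR=S RL=S RR=W
after cmd 5 (t=56): FL=S FR=W RL=W RR=S
after cmd 6 (t=72): FL=S FR=W RL=W RR=S
after cmd 7 (t=77): FL=S FR=S RL=S RR=S


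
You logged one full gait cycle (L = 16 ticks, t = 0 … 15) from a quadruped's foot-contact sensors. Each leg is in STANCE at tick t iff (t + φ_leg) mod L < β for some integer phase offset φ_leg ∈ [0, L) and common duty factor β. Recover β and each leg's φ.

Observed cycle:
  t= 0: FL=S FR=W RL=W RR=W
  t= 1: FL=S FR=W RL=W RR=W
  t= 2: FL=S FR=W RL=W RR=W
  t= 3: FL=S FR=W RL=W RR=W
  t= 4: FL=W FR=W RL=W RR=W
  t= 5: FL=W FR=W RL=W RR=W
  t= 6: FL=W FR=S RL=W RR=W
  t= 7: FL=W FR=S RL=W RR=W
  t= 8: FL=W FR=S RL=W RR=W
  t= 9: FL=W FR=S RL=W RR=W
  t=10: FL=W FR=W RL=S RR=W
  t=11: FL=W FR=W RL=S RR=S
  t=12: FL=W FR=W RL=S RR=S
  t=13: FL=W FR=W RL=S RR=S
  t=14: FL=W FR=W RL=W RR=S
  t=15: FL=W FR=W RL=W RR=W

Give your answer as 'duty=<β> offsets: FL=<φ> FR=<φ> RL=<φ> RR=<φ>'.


duty=4 offsets: FL=0 FR=10 RL=6 RR=5

duty β = stance ticks per leg = 4
FL: stance ticks = 4; W→S at t=0 → φ=0
FR: stance ticks = 4; W→S at t=6 → φ=10
RL: stance ticks = 4; W→S at t=10 → φ=6
RR: stance ticks = 4; W→S at t=11 → φ=5


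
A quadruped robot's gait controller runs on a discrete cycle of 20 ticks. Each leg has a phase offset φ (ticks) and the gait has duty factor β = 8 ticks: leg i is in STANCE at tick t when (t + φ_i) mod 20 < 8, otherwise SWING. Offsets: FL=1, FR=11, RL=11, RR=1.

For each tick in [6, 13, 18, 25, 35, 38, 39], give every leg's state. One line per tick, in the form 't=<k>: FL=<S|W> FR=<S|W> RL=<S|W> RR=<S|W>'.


t=6: FL=S FR=W RL=W RR=S
t=13: FL=W FR=S RL=S RR=W
t=18: FL=W FR=W RL=W RR=W
t=25: FL=S FR=W RL=W RR=S
t=35: FL=W FR=S RL=S RR=W
t=38: FL=W FR=W RL=W RR=W
t=39: FL=S FR=W RL=W RR=S

t=6: phase=(7,17,17,7) vs β=8 → FL=S FR=W RL=W RR=S
t=13: phase=(14,4,4,14) vs β=8 → FL=W FR=S RL=S RR=W
t=18: phase=(19,9,9,19) vs β=8 → FL=W FR=W RL=W RR=W
t=25: phase=(6,16,16,6) vs β=8 → FL=S FR=W RL=W RR=S
t=35: phase=(16,6,6,16) vs β=8 → FL=W FR=S RL=S RR=W
t=38: phase=(19,9,9,19) vs β=8 → FL=W FR=W RL=W RR=W
t=39: phase=(0,10,10,0) vs β=8 → FL=S FR=W RL=W RR=S


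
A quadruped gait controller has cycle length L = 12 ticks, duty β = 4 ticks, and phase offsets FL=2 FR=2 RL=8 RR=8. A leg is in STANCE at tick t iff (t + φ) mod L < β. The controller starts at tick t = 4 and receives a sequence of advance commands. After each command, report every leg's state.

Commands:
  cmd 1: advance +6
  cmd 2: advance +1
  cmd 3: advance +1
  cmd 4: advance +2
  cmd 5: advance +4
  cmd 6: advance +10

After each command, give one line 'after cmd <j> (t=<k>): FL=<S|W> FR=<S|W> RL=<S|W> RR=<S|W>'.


after cmd 1 (t=10): FL=S FR=S RL=W RR=W
after cmd 2 (t=11): FL=S FR=S RL=W RR=W
after cmd 3 (t=12): FL=S FR=S RL=W RR=W
after cmd 4 (t=14): FL=W FR=W RL=W RR=W
after cmd 5 (t=18): FL=W FR=W RL=S RR=S
after cmd 6 (t=28): FL=W FR=W RL=S RR=S

start t=4: FL=W FR=W RL=S RR=S
cmd 1: advance +6 → t=10, phase=(0,0,6,6) → FL=S FR=S RL=W RR=W
cmd 2: advance +1 → t=11, phase=(1,1,7,7) → FL=S FR=S RL=W RR=W
cmd 3: advance +1 → t=12, phase=(2,2,8,8) → FL=S FR=S RL=W RR=W
cmd 4: advance +2 → t=14, phase=(4,4,10,10) → FL=W FR=W RL=W RR=W
cmd 5: advance +4 → t=18, phase=(8,8,2,2) → FL=W FR=W RL=S RR=S
cmd 6: advance +10 → t=28, phase=(6,6,0,0) → FL=W FR=W RL=S RR=S


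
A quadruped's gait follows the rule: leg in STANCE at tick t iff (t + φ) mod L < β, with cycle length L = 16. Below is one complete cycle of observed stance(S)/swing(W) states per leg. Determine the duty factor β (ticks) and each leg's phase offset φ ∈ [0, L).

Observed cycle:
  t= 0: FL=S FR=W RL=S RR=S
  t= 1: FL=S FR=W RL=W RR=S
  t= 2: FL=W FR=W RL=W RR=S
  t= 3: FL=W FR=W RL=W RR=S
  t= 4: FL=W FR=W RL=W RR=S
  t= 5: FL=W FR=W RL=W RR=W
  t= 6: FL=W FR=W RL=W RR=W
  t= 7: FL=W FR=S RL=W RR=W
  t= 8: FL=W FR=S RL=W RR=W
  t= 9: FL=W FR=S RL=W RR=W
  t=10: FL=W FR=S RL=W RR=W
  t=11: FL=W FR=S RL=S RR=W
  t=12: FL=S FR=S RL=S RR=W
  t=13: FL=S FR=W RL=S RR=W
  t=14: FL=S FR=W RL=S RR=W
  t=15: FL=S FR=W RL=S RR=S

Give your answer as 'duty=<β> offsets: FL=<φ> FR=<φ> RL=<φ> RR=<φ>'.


duty β = stance ticks per leg = 6
FL: stance ticks = 6; W→S at t=12 → φ=4
FR: stance ticks = 6; W→S at t=7 → φ=9
RL: stance ticks = 6; W→S at t=11 → φ=5
RR: stance ticks = 6; W→S at t=15 → φ=1

duty=6 offsets: FL=4 FR=9 RL=5 RR=1


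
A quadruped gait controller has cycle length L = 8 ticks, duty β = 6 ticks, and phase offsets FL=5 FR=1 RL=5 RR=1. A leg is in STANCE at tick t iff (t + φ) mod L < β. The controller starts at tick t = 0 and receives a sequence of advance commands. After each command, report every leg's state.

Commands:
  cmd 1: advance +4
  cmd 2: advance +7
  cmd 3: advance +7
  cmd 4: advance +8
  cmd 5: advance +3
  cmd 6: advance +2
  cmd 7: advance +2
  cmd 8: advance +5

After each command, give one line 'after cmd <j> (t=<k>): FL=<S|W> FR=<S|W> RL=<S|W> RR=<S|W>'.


after cmd 1 (t=4): FL=S FR=S RL=S RR=S
after cmd 2 (t=11): FL=S FR=S RL=S RR=S
after cmd 3 (t=18): FL=W FR=S RL=W RR=S
after cmd 4 (t=26): FL=W FR=S RL=W RR=S
after cmd 5 (t=29): FL=S FR=W RL=S RR=W
after cmd 6 (t=31): FL=S FR=S RL=S RR=S
after cmd 7 (t=33): FL=W FR=S RL=W RR=S
after cmd 8 (t=38): FL=S FR=W RL=S RR=W

start t=0: FL=S FR=S RL=S RR=S
cmd 1: advance +4 → t=4, phase=(1,5,1,5) → FL=S FR=S RL=S RR=S
cmd 2: advance +7 → t=11, phase=(0,4,0,4) → FL=S FR=S RL=S RR=S
cmd 3: advance +7 → t=18, phase=(7,3,7,3) → FL=W FR=S RL=W RR=S
cmd 4: advance +8 → t=26, phase=(7,3,7,3) → FL=W FR=S RL=W RR=S
cmd 5: advance +3 → t=29, phase=(2,6,2,6) → FL=S FR=W RL=S RR=W
cmd 6: advance +2 → t=31, phase=(4,0,4,0) → FL=S FR=S RL=S RR=S
cmd 7: advance +2 → t=33, phase=(6,2,6,2) → FL=W FR=S RL=W RR=S
cmd 8: advance +5 → t=38, phase=(3,7,3,7) → FL=S FR=W RL=S RR=W


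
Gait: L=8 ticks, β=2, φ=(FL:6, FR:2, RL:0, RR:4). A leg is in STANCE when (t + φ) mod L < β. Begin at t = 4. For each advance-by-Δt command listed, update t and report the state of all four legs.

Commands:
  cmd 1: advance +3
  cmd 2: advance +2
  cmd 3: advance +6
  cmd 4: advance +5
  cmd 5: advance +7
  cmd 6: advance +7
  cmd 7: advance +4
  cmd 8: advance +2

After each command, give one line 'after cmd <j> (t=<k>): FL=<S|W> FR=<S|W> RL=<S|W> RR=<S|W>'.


after cmd 1 (t=7): FL=W FR=S RL=W RR=W
after cmd 2 (t=9): FL=W FR=W RL=S RR=W
after cmd 3 (t=15): FL=W FR=S RL=W RR=W
after cmd 4 (t=20): FL=W FR=W RL=W RR=S
after cmd 5 (t=27): FL=S FR=W RL=W RR=W
after cmd 6 (t=34): FL=S FR=W RL=W RR=W
after cmd 7 (t=38): FL=W FR=S RL=W RR=W
after cmd 8 (t=40): FL=W FR=W RL=S RR=W

start t=4: FL=W FR=W RL=W RR=S
cmd 1: advance +3 → t=7, phase=(5,1,7,3) → FL=W FR=S RL=W RR=W
cmd 2: advance +2 → t=9, phase=(7,3,1,5) → FL=W FR=W RL=S RR=W
cmd 3: advance +6 → t=15, phase=(5,1,7,3) → FL=W FR=S RL=W RR=W
cmd 4: advance +5 → t=20, phase=(2,6,4,0) → FL=W FR=W RL=W RR=S
cmd 5: advance +7 → t=27, phase=(1,5,3,7) → FL=S FR=W RL=W RR=W
cmd 6: advance +7 → t=34, phase=(0,4,2,6) → FL=S FR=W RL=W RR=W
cmd 7: advance +4 → t=38, phase=(4,0,6,2) → FL=W FR=S RL=W RR=W
cmd 8: advance +2 → t=40, phase=(6,2,0,4) → FL=W FR=W RL=S RR=W


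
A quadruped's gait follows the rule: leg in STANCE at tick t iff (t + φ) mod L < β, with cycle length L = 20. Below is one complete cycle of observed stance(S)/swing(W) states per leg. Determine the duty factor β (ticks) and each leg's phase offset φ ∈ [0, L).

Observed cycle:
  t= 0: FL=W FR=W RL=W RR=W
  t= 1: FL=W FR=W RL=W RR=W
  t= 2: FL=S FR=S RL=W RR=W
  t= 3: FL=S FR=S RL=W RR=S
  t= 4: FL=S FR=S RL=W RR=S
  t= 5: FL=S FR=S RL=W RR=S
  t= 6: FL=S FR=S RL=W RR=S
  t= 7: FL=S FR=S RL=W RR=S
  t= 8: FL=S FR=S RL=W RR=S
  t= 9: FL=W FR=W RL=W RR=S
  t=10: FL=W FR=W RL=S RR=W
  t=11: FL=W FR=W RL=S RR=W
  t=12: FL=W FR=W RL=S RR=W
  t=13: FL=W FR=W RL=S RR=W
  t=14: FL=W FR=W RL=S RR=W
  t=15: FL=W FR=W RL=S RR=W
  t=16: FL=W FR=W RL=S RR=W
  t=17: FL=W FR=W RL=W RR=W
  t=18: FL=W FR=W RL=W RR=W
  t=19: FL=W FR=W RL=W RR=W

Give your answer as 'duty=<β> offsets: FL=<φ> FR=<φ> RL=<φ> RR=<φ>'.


duty β = stance ticks per leg = 7
FL: stance ticks = 7; W→S at t=2 → φ=18
FR: stance ticks = 7; W→S at t=2 → φ=18
RL: stance ticks = 7; W→S at t=10 → φ=10
RR: stance ticks = 7; W→S at t=3 → φ=17

duty=7 offsets: FL=18 FR=18 RL=10 RR=17


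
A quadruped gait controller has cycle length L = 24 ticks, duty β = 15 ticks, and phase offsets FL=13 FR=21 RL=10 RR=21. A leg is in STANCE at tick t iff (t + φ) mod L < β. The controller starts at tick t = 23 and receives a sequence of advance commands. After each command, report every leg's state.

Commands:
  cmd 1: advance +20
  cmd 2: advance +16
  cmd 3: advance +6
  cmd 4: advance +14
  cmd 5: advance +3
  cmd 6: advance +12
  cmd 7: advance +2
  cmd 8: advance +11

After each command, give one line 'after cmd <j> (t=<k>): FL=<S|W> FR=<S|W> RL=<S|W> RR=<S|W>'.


start t=23: FL=S FR=W RL=S RR=W
cmd 1: advance +20 → t=43, phase=(8,16,5,16) → FL=S FR=W RL=S RR=W
cmd 2: advance +16 → t=59, phase=(0,8,21,8) → FL=S FR=S RL=W RR=S
cmd 3: advance +6 → t=65, phase=(6,14,3,14) → FL=S FR=S RL=S RR=S
cmd 4: advance +14 → t=79, phase=(20,4,17,4) → FL=W FR=S RL=W RR=S
cmd 5: advance +3 → t=82, phase=(23,7,20,7) → FL=W FR=S RL=W RR=S
cmd 6: advance +12 → t=94, phase=(11,19,8,19) → FL=S FR=W RL=S RR=W
cmd 7: advance +2 → t=96, phase=(13,21,10,21) → FL=S FR=W RL=S RR=W
cmd 8: advance +11 → t=107, phase=(0,8,21,8) → FL=S FR=S RL=W RR=S

after cmd 1 (t=43): FL=S FR=W RL=S RR=W
after cmd 2 (t=59): FL=S FR=S RL=W RR=S
after cmd 3 (t=65): FL=S FR=S RL=S RR=S
after cmd 4 (t=79): FL=W FR=S RL=W RR=S
after cmd 5 (t=82): FL=W FR=S RL=W RR=S
after cmd 6 (t=94): FL=S FR=W RL=S RR=W
after cmd 7 (t=96): FL=S FR=W RL=S RR=W
after cmd 8 (t=107): FL=S FR=S RL=W RR=S


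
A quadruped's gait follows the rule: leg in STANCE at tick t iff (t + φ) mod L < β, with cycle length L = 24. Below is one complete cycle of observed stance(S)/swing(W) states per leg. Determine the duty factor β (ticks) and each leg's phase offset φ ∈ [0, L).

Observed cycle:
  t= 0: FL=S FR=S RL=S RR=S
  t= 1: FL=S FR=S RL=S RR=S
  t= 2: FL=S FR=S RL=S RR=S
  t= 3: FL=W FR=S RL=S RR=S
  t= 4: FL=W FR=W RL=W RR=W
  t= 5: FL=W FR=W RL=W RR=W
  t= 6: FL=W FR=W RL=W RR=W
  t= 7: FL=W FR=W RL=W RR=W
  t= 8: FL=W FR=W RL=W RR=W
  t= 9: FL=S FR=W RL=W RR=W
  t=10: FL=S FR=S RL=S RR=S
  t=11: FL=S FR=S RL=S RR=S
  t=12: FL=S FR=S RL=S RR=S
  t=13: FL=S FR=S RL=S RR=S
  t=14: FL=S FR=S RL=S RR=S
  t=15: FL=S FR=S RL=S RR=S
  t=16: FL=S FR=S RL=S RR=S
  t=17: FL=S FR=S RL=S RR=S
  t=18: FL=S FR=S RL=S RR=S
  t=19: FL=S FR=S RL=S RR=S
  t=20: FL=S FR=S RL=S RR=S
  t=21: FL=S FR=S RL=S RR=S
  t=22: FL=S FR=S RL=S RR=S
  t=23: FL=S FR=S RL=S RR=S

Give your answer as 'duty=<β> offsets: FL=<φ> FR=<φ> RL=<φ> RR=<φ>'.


duty=18 offsets: FL=15 FR=14 RL=14 RR=14

duty β = stance ticks per leg = 18
FL: stance ticks = 18; W→S at t=9 → φ=15
FR: stance ticks = 18; W→S at t=10 → φ=14
RL: stance ticks = 18; W→S at t=10 → φ=14
RR: stance ticks = 18; W→S at t=10 → φ=14


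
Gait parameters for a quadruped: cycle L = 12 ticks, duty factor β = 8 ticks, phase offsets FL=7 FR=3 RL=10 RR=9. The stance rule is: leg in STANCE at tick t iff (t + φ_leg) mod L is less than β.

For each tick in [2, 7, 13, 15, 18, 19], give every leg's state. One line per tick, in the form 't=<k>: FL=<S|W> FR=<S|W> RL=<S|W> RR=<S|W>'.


t=2: FL=W FR=S RL=S RR=W
t=7: FL=S FR=W RL=S RR=S
t=13: FL=W FR=S RL=W RR=W
t=15: FL=W FR=S RL=S RR=S
t=18: FL=S FR=W RL=S RR=S
t=19: FL=S FR=W RL=S RR=S

t=2: phase=(9,5,0,11) vs β=8 → FL=W FR=S RL=S RR=W
t=7: phase=(2,10,5,4) vs β=8 → FL=S FR=W RL=S RR=S
t=13: phase=(8,4,11,10) vs β=8 → FL=W FR=S RL=W RR=W
t=15: phase=(10,6,1,0) vs β=8 → FL=W FR=S RL=S RR=S
t=18: phase=(1,9,4,3) vs β=8 → FL=S FR=W RL=S RR=S
t=19: phase=(2,10,5,4) vs β=8 → FL=S FR=W RL=S RR=S


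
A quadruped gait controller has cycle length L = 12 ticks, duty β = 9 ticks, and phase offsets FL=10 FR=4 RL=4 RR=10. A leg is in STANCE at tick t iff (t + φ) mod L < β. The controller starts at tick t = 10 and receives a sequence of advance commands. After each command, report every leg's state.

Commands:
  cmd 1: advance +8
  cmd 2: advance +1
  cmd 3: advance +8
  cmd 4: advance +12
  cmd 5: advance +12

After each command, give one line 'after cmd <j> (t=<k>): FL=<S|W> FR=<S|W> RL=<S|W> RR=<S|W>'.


start t=10: FL=S FR=S RL=S RR=S
cmd 1: advance +8 → t=18, phase=(4,10,10,4) → FL=S FR=W RL=W RR=S
cmd 2: advance +1 → t=19, phase=(5,11,11,5) → FL=S FR=W RL=W RR=S
cmd 3: advance +8 → t=27, phase=(1,7,7,1) → FL=S FR=S RL=S RR=S
cmd 4: advance +12 → t=39, phase=(1,7,7,1) → FL=S FR=S RL=S RR=S
cmd 5: advance +12 → t=51, phase=(1,7,7,1) → FL=S FR=S RL=S RR=S

after cmd 1 (t=18): FL=S FR=W RL=W RR=S
after cmd 2 (t=19): FL=S FR=W RL=W RR=S
after cmd 3 (t=27): FL=S FR=S RL=S RR=S
after cmd 4 (t=39): FL=S FR=S RL=S RR=S
after cmd 5 (t=51): FL=S FR=S RL=S RR=S


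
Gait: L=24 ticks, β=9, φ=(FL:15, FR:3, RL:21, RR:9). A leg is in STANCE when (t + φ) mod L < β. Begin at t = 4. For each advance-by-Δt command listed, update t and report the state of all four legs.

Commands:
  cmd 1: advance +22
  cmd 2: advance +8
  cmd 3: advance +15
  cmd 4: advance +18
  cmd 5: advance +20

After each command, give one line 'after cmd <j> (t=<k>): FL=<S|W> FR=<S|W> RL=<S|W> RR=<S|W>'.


start t=4: FL=W FR=S RL=S RR=W
cmd 1: advance +22 → t=26, phase=(17,5,23,11) → FL=W FR=S RL=W RR=W
cmd 2: advance +8 → t=34, phase=(1,13,7,19) → FL=S FR=W RL=S RR=W
cmd 3: advance +15 → t=49, phase=(16,4,22,10) → FL=W FR=S RL=W RR=W
cmd 4: advance +18 → t=67, phase=(10,22,16,4) → FL=W FR=W RL=W RR=S
cmd 5: advance +20 → t=87, phase=(6,18,12,0) → FL=S FR=W RL=W RR=S

after cmd 1 (t=26): FL=W FR=S RL=W RR=W
after cmd 2 (t=34): FL=S FR=W RL=S RR=W
after cmd 3 (t=49): FL=W FR=S RL=W RR=W
after cmd 4 (t=67): FL=W FR=W RL=W RR=S
after cmd 5 (t=87): FL=S FR=W RL=W RR=S
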